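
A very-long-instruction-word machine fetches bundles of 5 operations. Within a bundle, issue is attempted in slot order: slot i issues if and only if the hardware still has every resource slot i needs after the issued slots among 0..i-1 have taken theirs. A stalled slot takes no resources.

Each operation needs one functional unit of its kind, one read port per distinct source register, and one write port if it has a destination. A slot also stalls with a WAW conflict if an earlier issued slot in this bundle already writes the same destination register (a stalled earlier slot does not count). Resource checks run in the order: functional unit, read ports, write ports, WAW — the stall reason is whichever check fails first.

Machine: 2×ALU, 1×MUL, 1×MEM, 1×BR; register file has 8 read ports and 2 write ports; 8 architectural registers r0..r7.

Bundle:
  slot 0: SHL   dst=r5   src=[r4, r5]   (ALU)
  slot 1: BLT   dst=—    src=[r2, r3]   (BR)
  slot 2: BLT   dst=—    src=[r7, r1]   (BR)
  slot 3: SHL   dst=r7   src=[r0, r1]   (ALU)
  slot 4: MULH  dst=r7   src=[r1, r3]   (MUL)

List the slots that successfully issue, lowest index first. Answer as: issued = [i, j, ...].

[0] ALU needs rd=2 wr=1: ok; after: ALU=1 MUL=1 MEM=1 BR=1, R=6, W=1
[1] BR needs rd=2 wr=0: ok; after: ALU=1 MUL=1 MEM=1 BR=0, R=4, W=1
[2] BR needs rd=2 wr=0: FU; after: ALU=1 MUL=1 MEM=1 BR=0, R=4, W=1
[3] ALU needs rd=2 wr=1: ok; after: ALU=0 MUL=1 MEM=1 BR=0, R=2, W=0
[4] MUL needs rd=2 wr=1: WR_PORT; after: ALU=0 MUL=1 MEM=1 BR=0, R=2, W=0

issued = [0, 1, 3]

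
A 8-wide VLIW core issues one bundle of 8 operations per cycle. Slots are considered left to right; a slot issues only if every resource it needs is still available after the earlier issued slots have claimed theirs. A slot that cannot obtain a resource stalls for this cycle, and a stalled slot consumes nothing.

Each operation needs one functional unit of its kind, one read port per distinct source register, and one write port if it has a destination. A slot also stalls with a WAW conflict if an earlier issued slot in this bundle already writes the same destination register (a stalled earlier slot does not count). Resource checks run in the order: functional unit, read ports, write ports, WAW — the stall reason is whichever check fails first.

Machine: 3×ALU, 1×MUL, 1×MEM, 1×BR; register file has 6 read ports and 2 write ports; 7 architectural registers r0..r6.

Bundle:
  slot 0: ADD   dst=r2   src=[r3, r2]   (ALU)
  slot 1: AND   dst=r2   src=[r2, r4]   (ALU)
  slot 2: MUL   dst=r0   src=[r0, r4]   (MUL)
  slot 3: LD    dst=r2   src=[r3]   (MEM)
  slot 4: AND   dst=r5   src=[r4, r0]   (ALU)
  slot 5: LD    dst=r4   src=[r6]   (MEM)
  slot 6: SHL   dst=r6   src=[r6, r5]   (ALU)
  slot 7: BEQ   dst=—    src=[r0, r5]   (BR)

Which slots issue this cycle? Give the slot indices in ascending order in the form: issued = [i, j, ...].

issued = [0, 2, 7]

(0) want 1×ALU +2rd +1wr — yes → AL2|MU1|ME1|BR1|rd4|wr1
(1) want 1×ALU +2rd +1wr — WAW → AL2|MU1|ME1|BR1|rd4|wr1
(2) want 1×MUL +2rd +1wr — yes → AL2|MU0|ME1|BR1|rd2|wr0
(3) want 1×MEM +1rd +1wr — WR_PORT → AL2|MU0|ME1|BR1|rd2|wr0
(4) want 1×ALU +2rd +1wr — WR_PORT → AL2|MU0|ME1|BR1|rd2|wr0
(5) want 1×MEM +1rd +1wr — WR_PORT → AL2|MU0|ME1|BR1|rd2|wr0
(6) want 1×ALU +2rd +1wr — WR_PORT → AL2|MU0|ME1|BR1|rd2|wr0
(7) want 1×BR +2rd +0wr — yes → AL2|MU0|ME1|BR0|rd0|wr0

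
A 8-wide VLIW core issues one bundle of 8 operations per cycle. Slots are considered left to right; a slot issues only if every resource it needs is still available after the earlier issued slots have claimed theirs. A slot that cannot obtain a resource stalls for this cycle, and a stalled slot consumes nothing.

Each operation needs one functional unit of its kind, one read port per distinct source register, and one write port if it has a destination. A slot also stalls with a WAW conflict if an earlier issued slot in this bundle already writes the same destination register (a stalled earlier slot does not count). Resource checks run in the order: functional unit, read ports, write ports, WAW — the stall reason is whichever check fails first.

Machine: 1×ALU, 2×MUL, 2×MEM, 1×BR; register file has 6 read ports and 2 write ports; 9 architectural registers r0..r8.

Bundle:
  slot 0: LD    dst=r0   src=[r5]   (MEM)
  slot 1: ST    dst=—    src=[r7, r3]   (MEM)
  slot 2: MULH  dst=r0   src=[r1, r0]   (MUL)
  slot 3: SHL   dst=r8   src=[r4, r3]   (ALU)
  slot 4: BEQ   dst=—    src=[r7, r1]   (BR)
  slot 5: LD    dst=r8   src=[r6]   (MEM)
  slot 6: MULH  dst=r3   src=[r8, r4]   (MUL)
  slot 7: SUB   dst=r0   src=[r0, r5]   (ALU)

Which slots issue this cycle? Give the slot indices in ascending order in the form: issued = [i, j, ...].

issued = [0, 1, 3]

#0 MEM src=r5 dispatched  <A:1 Mu:2 Ld:1 B:1 rd:5 wr:1>
#1 MEM src=r7,r3 dispatched  <A:1 Mu:2 Ld:0 B:1 rd:3 wr:1>
#2 MUL src=r1,r0 held:WAW  <A:1 Mu:2 Ld:0 B:1 rd:3 wr:1>
#3 ALU src=r4,r3 dispatched  <A:0 Mu:2 Ld:0 B:1 rd:1 wr:0>
#4 BR src=r7,r1 held:RD_PORT  <A:0 Mu:2 Ld:0 B:1 rd:1 wr:0>
#5 MEM src=r6 held:FU  <A:0 Mu:2 Ld:0 B:1 rd:1 wr:0>
#6 MUL src=r8,r4 held:RD_PORT  <A:0 Mu:2 Ld:0 B:1 rd:1 wr:0>
#7 ALU src=r0,r5 held:FU  <A:0 Mu:2 Ld:0 B:1 rd:1 wr:0>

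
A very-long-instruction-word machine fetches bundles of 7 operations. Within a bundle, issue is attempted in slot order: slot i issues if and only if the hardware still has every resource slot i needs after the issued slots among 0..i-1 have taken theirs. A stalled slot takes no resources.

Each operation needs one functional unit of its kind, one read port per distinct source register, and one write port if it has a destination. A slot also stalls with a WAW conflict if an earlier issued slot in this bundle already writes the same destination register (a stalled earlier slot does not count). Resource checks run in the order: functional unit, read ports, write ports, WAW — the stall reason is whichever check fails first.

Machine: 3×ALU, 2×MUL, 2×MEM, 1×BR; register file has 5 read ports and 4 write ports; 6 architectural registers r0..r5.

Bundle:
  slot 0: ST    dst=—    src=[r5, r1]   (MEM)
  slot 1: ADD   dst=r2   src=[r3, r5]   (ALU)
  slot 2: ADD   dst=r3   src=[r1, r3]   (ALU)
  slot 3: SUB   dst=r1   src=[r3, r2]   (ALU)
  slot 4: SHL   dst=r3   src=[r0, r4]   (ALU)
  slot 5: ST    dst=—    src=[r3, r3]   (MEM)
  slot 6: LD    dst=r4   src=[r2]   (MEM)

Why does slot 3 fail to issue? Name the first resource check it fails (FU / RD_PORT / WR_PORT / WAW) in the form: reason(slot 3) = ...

reason(slot 3) = RD_PORT

(0) want 1×MEM +2rd +0wr — yes → AL3|MU2|ME1|BR1|rd3|wr4
(1) want 1×ALU +2rd +1wr — yes → AL2|MU2|ME1|BR1|rd1|wr3
(2) want 1×ALU +2rd +1wr — RD_PORT → AL2|MU2|ME1|BR1|rd1|wr3
(3) want 1×ALU +2rd +1wr — RD_PORT → AL2|MU2|ME1|BR1|rd1|wr3
(4) want 1×ALU +2rd +1wr — RD_PORT → AL2|MU2|ME1|BR1|rd1|wr3
(5) want 1×MEM +1rd +0wr — yes → AL2|MU2|ME0|BR1|rd0|wr3
(6) want 1×MEM +1rd +1wr — FU → AL2|MU2|ME0|BR1|rd0|wr3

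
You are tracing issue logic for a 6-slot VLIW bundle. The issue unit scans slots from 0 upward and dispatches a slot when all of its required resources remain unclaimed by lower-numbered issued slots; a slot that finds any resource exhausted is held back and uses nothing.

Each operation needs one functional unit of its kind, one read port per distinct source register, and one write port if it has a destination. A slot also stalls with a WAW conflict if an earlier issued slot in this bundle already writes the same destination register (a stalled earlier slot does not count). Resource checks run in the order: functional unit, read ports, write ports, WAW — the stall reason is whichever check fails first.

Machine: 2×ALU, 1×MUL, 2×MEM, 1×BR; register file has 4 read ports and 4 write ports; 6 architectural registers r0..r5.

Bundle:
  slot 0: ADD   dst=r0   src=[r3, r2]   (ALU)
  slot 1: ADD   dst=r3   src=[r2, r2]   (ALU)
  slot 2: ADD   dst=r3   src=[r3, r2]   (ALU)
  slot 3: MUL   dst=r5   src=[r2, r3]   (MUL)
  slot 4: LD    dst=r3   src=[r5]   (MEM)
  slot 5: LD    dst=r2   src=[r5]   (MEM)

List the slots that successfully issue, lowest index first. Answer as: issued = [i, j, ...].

issued = [0, 1, 5]

  0. ALU→r0 ⇒ go  {1A/1Mu/2Ld/1B | 2r 3w}
  1. ALU→r3 ⇒ go  {0A/1Mu/2Ld/1B | 1r 2w}
  2. ALU→r3 ⇒ no(FU)  {0A/1Mu/2Ld/1B | 1r 2w}
  3. MUL→r5 ⇒ no(RD_PORT)  {0A/1Mu/2Ld/1B | 1r 2w}
  4. MEM→r3 ⇒ no(WAW)  {0A/1Mu/2Ld/1B | 1r 2w}
  5. MEM→r2 ⇒ go  {0A/1Mu/1Ld/1B | 0r 1w}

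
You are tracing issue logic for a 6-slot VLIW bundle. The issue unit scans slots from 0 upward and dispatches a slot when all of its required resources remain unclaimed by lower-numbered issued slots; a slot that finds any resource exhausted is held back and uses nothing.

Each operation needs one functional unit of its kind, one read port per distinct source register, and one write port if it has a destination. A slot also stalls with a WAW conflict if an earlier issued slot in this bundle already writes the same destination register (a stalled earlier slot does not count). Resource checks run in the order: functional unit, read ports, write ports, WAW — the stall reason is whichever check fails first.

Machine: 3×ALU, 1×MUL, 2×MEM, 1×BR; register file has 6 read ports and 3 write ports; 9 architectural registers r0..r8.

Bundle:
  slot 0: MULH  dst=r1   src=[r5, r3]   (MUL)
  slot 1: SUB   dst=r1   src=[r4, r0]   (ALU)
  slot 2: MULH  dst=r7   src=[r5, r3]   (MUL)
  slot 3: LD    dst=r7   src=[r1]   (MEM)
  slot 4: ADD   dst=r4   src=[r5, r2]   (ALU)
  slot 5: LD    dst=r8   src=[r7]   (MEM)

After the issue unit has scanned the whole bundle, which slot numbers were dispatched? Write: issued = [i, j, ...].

#0 MUL src=r5,r3 dispatched  <A:3 Mu:0 Ld:2 B:1 rd:4 wr:2>
#1 ALU src=r4,r0 held:WAW  <A:3 Mu:0 Ld:2 B:1 rd:4 wr:2>
#2 MUL src=r5,r3 held:FU  <A:3 Mu:0 Ld:2 B:1 rd:4 wr:2>
#3 MEM src=r1 dispatched  <A:3 Mu:0 Ld:1 B:1 rd:3 wr:1>
#4 ALU src=r5,r2 dispatched  <A:2 Mu:0 Ld:1 B:1 rd:1 wr:0>
#5 MEM src=r7 held:WR_PORT  <A:2 Mu:0 Ld:1 B:1 rd:1 wr:0>

issued = [0, 3, 4]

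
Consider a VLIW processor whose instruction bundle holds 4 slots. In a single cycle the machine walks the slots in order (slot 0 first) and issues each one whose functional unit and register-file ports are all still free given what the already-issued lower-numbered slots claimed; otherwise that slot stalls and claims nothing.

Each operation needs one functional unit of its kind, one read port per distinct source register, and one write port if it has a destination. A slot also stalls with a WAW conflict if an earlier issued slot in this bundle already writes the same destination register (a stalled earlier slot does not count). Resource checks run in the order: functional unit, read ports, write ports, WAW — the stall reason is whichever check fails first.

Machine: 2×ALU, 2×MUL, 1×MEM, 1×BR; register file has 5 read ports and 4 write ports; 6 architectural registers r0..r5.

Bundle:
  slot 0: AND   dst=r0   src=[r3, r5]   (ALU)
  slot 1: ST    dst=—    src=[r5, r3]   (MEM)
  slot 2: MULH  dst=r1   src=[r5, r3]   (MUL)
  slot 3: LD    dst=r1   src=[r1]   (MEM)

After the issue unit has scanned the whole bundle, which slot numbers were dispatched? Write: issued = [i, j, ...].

issued = [0, 1]

  0. ALU→r0 ⇒ go  {1A/2Mu/1Ld/1B | 3r 3w}
  1. MEM ⇒ go  {1A/2Mu/0Ld/1B | 1r 3w}
  2. MUL→r1 ⇒ no(RD_PORT)  {1A/2Mu/0Ld/1B | 1r 3w}
  3. MEM→r1 ⇒ no(FU)  {1A/2Mu/0Ld/1B | 1r 3w}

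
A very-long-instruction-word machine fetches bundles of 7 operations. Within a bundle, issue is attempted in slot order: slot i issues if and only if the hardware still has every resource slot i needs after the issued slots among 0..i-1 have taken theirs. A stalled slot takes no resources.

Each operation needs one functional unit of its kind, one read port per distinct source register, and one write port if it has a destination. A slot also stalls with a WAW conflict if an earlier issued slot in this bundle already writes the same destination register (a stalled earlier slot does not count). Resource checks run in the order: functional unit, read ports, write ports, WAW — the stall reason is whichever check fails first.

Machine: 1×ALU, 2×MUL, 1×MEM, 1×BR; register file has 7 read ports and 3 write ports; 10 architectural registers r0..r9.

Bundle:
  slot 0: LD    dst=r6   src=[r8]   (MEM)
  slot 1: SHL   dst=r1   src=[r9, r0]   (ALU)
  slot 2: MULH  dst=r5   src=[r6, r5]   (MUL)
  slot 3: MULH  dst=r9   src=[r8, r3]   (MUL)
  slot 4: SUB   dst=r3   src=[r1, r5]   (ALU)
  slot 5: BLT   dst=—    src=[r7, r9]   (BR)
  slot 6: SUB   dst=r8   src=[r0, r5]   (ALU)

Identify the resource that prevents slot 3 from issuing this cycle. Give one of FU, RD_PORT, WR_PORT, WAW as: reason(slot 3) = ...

reason(slot 3) = WR_PORT

slot 0 (MEM): ISSUE — free A1,Mu2,Ld0,B1 rp6 wp2
slot 1 (ALU): ISSUE — free A0,Mu2,Ld0,B1 rp4 wp1
slot 2 (MUL): ISSUE — free A0,Mu1,Ld0,B1 rp2 wp0
slot 3 (MUL): stall WR_PORT — free A0,Mu1,Ld0,B1 rp2 wp0
slot 4 (ALU): stall FU — free A0,Mu1,Ld0,B1 rp2 wp0
slot 5 (BR): ISSUE — free A0,Mu1,Ld0,B0 rp0 wp0
slot 6 (ALU): stall FU — free A0,Mu1,Ld0,B0 rp0 wp0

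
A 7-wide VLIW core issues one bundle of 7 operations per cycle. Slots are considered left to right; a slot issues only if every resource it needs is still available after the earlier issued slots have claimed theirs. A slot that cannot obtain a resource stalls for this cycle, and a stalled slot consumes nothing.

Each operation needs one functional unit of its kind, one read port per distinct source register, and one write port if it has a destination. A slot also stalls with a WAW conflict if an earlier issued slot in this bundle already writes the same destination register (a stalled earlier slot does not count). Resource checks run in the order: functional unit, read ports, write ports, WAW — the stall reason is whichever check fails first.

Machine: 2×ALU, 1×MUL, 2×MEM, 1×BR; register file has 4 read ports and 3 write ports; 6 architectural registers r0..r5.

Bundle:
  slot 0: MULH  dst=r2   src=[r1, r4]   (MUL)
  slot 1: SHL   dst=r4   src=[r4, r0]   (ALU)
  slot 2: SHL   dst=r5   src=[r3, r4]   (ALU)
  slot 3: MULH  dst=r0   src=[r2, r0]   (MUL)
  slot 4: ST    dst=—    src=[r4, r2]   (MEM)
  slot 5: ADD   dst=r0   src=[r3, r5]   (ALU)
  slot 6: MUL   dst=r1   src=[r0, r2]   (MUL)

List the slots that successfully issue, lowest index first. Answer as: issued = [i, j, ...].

issued = [0, 1]

[0] MUL needs rd=2 wr=1: ok; after: ALU=2 MUL=0 MEM=2 BR=1, R=2, W=2
[1] ALU needs rd=2 wr=1: ok; after: ALU=1 MUL=0 MEM=2 BR=1, R=0, W=1
[2] ALU needs rd=2 wr=1: RD_PORT; after: ALU=1 MUL=0 MEM=2 BR=1, R=0, W=1
[3] MUL needs rd=2 wr=1: FU; after: ALU=1 MUL=0 MEM=2 BR=1, R=0, W=1
[4] MEM needs rd=2 wr=0: RD_PORT; after: ALU=1 MUL=0 MEM=2 BR=1, R=0, W=1
[5] ALU needs rd=2 wr=1: RD_PORT; after: ALU=1 MUL=0 MEM=2 BR=1, R=0, W=1
[6] MUL needs rd=2 wr=1: FU; after: ALU=1 MUL=0 MEM=2 BR=1, R=0, W=1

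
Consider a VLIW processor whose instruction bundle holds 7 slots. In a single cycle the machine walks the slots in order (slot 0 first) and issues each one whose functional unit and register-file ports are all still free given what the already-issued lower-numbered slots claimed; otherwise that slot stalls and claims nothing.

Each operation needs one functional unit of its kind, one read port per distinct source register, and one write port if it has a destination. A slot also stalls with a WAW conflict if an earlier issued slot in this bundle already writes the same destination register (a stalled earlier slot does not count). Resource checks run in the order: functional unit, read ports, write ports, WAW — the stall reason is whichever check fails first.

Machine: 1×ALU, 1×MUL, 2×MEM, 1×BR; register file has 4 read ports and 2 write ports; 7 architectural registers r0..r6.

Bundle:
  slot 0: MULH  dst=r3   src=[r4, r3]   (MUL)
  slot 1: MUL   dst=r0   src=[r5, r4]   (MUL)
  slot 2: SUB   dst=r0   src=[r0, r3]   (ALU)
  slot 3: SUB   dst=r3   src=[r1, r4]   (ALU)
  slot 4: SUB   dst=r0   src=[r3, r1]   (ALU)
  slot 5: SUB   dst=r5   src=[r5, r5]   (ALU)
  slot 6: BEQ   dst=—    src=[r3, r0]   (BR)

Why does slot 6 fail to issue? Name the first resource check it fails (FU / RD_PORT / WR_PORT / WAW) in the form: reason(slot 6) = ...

reason(slot 6) = RD_PORT

(0) want 1×MUL +2rd +1wr — yes → AL1|MU0|ME2|BR1|rd2|wr1
(1) want 1×MUL +2rd +1wr — FU → AL1|MU0|ME2|BR1|rd2|wr1
(2) want 1×ALU +2rd +1wr — yes → AL0|MU0|ME2|BR1|rd0|wr0
(3) want 1×ALU +2rd +1wr — FU → AL0|MU0|ME2|BR1|rd0|wr0
(4) want 1×ALU +2rd +1wr — FU → AL0|MU0|ME2|BR1|rd0|wr0
(5) want 1×ALU +1rd +1wr — FU → AL0|MU0|ME2|BR1|rd0|wr0
(6) want 1×BR +2rd +0wr — RD_PORT → AL0|MU0|ME2|BR1|rd0|wr0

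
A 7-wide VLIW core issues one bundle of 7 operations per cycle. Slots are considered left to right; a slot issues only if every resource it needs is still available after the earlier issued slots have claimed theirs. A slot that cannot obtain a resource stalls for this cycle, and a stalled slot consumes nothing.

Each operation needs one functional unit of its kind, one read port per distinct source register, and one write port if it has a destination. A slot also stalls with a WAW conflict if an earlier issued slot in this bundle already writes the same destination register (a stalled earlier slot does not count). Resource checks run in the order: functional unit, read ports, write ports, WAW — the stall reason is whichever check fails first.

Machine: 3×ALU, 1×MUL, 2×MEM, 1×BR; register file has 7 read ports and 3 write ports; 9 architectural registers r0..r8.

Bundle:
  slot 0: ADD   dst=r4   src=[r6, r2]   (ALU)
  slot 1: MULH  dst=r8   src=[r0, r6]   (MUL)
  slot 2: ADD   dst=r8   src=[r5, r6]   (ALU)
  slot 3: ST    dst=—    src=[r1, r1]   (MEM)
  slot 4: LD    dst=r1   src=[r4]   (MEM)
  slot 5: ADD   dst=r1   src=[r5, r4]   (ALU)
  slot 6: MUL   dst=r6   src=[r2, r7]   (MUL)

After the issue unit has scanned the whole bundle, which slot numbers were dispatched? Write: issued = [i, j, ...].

issued = [0, 1, 3, 4]

[0] ALU needs rd=2 wr=1: ok; after: ALU=2 MUL=1 MEM=2 BR=1, R=5, W=2
[1] MUL needs rd=2 wr=1: ok; after: ALU=2 MUL=0 MEM=2 BR=1, R=3, W=1
[2] ALU needs rd=2 wr=1: WAW; after: ALU=2 MUL=0 MEM=2 BR=1, R=3, W=1
[3] MEM needs rd=1 wr=0: ok; after: ALU=2 MUL=0 MEM=1 BR=1, R=2, W=1
[4] MEM needs rd=1 wr=1: ok; after: ALU=2 MUL=0 MEM=0 BR=1, R=1, W=0
[5] ALU needs rd=2 wr=1: RD_PORT; after: ALU=2 MUL=0 MEM=0 BR=1, R=1, W=0
[6] MUL needs rd=2 wr=1: FU; after: ALU=2 MUL=0 MEM=0 BR=1, R=1, W=0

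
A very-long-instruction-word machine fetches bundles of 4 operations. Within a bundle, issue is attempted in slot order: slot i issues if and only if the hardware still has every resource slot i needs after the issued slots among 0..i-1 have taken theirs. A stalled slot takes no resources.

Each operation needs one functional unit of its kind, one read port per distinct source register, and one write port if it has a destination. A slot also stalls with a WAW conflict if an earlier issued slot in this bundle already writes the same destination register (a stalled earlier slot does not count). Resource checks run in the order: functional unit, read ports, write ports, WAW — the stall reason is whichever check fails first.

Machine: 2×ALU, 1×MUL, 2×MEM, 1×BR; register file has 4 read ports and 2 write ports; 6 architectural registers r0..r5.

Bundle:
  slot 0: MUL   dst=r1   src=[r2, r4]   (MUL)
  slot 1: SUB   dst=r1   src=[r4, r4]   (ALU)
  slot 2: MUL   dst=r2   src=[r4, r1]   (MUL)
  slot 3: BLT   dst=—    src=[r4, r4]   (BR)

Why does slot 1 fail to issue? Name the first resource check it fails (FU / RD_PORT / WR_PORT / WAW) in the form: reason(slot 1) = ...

  0. MUL→r1 ⇒ go  {2A/0Mu/2Ld/1B | 2r 1w}
  1. ALU→r1 ⇒ no(WAW)  {2A/0Mu/2Ld/1B | 2r 1w}
  2. MUL→r2 ⇒ no(FU)  {2A/0Mu/2Ld/1B | 2r 1w}
  3. BR ⇒ go  {2A/0Mu/2Ld/0B | 1r 1w}

reason(slot 1) = WAW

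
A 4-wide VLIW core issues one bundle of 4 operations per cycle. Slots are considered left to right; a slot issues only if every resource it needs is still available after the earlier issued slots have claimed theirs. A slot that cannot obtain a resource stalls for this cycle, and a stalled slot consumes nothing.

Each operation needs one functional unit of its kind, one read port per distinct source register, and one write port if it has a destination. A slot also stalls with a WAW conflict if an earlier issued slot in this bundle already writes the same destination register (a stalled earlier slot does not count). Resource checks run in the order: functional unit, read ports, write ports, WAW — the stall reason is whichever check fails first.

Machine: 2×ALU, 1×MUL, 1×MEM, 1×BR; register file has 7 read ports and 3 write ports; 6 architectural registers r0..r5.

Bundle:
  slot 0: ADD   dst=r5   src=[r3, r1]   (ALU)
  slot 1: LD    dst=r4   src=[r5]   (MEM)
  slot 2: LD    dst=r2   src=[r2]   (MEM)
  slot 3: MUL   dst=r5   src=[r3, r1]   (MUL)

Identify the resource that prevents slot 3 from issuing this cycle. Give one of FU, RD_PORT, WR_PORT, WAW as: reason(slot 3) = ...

reason(slot 3) = WAW

[0] ALU needs rd=2 wr=1: ok; after: ALU=1 MUL=1 MEM=1 BR=1, R=5, W=2
[1] MEM needs rd=1 wr=1: ok; after: ALU=1 MUL=1 MEM=0 BR=1, R=4, W=1
[2] MEM needs rd=1 wr=1: FU; after: ALU=1 MUL=1 MEM=0 BR=1, R=4, W=1
[3] MUL needs rd=2 wr=1: WAW; after: ALU=1 MUL=1 MEM=0 BR=1, R=4, W=1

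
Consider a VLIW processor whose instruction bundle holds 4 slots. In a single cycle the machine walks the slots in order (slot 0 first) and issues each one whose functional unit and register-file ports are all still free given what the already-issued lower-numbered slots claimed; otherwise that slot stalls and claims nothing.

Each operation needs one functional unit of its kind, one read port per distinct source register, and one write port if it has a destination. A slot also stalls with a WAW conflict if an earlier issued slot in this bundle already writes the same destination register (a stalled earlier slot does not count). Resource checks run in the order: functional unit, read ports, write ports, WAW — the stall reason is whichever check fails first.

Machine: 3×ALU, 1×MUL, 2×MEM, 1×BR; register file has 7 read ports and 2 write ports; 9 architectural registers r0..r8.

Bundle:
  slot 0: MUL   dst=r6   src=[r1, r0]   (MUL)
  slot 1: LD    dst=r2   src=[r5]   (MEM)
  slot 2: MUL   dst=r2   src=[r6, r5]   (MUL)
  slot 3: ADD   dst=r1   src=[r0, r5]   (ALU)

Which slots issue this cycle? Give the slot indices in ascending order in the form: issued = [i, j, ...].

issued = [0, 1]

  0. MUL→r6 ⇒ go  {3A/0Mu/2Ld/1B | 5r 1w}
  1. MEM→r2 ⇒ go  {3A/0Mu/1Ld/1B | 4r 0w}
  2. MUL→r2 ⇒ no(FU)  {3A/0Mu/1Ld/1B | 4r 0w}
  3. ALU→r1 ⇒ no(WR_PORT)  {3A/0Mu/1Ld/1B | 4r 0w}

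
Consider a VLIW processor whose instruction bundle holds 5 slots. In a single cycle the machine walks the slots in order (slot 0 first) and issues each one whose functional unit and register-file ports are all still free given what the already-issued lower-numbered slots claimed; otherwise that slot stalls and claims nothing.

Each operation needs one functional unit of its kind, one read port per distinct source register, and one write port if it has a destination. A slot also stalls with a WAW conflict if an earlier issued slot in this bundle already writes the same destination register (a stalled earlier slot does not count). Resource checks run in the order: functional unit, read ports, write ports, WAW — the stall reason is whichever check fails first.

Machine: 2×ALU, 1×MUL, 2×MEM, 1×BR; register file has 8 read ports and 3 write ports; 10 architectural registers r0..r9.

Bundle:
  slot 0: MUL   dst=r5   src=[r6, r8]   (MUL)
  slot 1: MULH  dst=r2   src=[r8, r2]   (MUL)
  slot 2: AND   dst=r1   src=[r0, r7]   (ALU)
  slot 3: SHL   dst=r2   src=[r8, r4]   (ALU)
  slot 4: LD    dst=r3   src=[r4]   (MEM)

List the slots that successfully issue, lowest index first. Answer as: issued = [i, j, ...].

#0 MUL src=r6,r8 dispatched  <A:2 Mu:0 Ld:2 B:1 rd:6 wr:2>
#1 MUL src=r8,r2 held:FU  <A:2 Mu:0 Ld:2 B:1 rd:6 wr:2>
#2 ALU src=r0,r7 dispatched  <A:1 Mu:0 Ld:2 B:1 rd:4 wr:1>
#3 ALU src=r8,r4 dispatched  <A:0 Mu:0 Ld:2 B:1 rd:2 wr:0>
#4 MEM src=r4 held:WR_PORT  <A:0 Mu:0 Ld:2 B:1 rd:2 wr:0>

issued = [0, 2, 3]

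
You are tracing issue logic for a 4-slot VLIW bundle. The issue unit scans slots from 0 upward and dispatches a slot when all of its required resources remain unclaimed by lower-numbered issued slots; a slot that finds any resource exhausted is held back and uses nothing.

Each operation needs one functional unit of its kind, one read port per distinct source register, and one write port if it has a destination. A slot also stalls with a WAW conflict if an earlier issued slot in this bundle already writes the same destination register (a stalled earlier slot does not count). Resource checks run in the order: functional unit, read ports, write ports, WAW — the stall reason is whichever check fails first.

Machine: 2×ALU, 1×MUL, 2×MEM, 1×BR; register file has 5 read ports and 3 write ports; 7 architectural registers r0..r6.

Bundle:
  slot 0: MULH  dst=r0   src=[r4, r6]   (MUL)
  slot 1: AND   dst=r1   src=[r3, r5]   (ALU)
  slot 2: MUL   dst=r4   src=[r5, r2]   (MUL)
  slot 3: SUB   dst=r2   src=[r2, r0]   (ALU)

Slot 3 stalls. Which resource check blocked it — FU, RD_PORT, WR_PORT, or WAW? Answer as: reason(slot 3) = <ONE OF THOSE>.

[0] MUL needs rd=2 wr=1: ok; after: ALU=2 MUL=0 MEM=2 BR=1, R=3, W=2
[1] ALU needs rd=2 wr=1: ok; after: ALU=1 MUL=0 MEM=2 BR=1, R=1, W=1
[2] MUL needs rd=2 wr=1: FU; after: ALU=1 MUL=0 MEM=2 BR=1, R=1, W=1
[3] ALU needs rd=2 wr=1: RD_PORT; after: ALU=1 MUL=0 MEM=2 BR=1, R=1, W=1

reason(slot 3) = RD_PORT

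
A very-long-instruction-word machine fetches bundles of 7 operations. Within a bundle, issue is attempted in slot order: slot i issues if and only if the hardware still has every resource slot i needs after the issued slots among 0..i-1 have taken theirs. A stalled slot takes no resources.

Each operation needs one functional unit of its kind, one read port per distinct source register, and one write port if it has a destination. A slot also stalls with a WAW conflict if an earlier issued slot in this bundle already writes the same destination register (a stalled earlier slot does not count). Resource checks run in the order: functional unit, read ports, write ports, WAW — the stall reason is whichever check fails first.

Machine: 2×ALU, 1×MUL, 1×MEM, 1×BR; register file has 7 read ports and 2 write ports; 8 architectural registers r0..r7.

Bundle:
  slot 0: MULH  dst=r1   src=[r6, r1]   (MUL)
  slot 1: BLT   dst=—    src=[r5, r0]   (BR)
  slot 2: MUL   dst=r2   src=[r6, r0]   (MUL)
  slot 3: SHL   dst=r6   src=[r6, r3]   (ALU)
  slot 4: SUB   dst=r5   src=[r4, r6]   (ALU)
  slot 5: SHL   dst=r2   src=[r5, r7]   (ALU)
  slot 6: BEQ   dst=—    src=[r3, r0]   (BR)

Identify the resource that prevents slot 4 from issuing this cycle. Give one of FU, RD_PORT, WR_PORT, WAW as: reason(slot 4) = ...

reason(slot 4) = RD_PORT

#0 MUL src=r6,r1 dispatched  <A:2 Mu:0 Ld:1 B:1 rd:5 wr:1>
#1 BR src=r5,r0 dispatched  <A:2 Mu:0 Ld:1 B:0 rd:3 wr:1>
#2 MUL src=r6,r0 held:FU  <A:2 Mu:0 Ld:1 B:0 rd:3 wr:1>
#3 ALU src=r6,r3 dispatched  <A:1 Mu:0 Ld:1 B:0 rd:1 wr:0>
#4 ALU src=r4,r6 held:RD_PORT  <A:1 Mu:0 Ld:1 B:0 rd:1 wr:0>
#5 ALU src=r5,r7 held:RD_PORT  <A:1 Mu:0 Ld:1 B:0 rd:1 wr:0>
#6 BR src=r3,r0 held:FU  <A:1 Mu:0 Ld:1 B:0 rd:1 wr:0>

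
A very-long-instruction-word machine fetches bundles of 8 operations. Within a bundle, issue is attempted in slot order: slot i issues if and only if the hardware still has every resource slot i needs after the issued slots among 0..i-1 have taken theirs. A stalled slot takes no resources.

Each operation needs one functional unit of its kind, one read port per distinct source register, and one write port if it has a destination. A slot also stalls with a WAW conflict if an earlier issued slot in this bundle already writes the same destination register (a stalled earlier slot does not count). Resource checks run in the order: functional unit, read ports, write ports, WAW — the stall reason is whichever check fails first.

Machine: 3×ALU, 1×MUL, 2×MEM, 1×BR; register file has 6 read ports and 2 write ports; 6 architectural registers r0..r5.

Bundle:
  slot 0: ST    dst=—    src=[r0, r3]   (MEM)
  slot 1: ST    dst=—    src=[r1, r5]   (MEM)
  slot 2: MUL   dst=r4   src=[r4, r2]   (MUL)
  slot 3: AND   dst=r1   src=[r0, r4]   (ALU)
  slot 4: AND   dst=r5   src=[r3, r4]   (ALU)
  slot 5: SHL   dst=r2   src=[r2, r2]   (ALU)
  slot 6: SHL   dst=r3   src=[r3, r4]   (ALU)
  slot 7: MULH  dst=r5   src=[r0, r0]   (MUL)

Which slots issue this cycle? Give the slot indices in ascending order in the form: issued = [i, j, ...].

(0) want 1×MEM +2rd +0wr — yes → AL3|MU1|ME1|BR1|rd4|wr2
(1) want 1×MEM +2rd +0wr — yes → AL3|MU1|ME0|BR1|rd2|wr2
(2) want 1×MUL +2rd +1wr — yes → AL3|MU0|ME0|BR1|rd0|wr1
(3) want 1×ALU +2rd +1wr — RD_PORT → AL3|MU0|ME0|BR1|rd0|wr1
(4) want 1×ALU +2rd +1wr — RD_PORT → AL3|MU0|ME0|BR1|rd0|wr1
(5) want 1×ALU +1rd +1wr — RD_PORT → AL3|MU0|ME0|BR1|rd0|wr1
(6) want 1×ALU +2rd +1wr — RD_PORT → AL3|MU0|ME0|BR1|rd0|wr1
(7) want 1×MUL +1rd +1wr — FU → AL3|MU0|ME0|BR1|rd0|wr1

issued = [0, 1, 2]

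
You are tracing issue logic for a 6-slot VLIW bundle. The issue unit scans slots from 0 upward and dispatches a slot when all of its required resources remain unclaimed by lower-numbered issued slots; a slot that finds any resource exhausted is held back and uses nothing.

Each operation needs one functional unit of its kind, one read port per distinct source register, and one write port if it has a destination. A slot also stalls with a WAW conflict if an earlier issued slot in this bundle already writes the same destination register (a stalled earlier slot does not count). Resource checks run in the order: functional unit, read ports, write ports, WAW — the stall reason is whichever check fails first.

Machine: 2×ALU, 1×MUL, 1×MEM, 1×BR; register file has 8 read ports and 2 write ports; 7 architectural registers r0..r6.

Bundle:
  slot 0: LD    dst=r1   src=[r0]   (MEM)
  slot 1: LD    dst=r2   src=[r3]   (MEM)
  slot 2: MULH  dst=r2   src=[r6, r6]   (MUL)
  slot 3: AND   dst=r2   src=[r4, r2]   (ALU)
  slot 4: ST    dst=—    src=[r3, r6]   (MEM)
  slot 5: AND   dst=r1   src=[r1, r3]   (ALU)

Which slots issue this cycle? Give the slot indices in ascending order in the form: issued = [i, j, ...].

issued = [0, 2]

slot 0 (MEM): ISSUE — free A2,Mu1,Ld0,B1 rp7 wp1
slot 1 (MEM): stall FU — free A2,Mu1,Ld0,B1 rp7 wp1
slot 2 (MUL): ISSUE — free A2,Mu0,Ld0,B1 rp6 wp0
slot 3 (ALU): stall WR_PORT — free A2,Mu0,Ld0,B1 rp6 wp0
slot 4 (MEM): stall FU — free A2,Mu0,Ld0,B1 rp6 wp0
slot 5 (ALU): stall WR_PORT — free A2,Mu0,Ld0,B1 rp6 wp0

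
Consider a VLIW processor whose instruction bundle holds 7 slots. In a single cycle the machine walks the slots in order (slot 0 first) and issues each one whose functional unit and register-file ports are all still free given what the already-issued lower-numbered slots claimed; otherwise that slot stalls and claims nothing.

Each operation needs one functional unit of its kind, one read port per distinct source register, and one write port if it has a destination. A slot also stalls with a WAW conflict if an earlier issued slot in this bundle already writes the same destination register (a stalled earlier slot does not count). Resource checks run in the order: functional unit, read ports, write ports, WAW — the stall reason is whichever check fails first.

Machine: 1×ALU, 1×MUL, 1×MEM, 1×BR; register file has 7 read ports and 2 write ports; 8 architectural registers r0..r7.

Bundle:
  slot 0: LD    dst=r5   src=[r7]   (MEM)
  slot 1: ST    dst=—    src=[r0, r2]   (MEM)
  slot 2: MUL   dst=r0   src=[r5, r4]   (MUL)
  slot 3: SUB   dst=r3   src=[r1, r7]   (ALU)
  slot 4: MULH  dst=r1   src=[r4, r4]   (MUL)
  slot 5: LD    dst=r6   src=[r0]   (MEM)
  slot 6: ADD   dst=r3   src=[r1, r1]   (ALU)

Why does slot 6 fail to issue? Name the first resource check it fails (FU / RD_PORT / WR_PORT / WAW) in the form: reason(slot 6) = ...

  0. MEM→r5 ⇒ go  {1A/1Mu/0Ld/1B | 6r 1w}
  1. MEM ⇒ no(FU)  {1A/1Mu/0Ld/1B | 6r 1w}
  2. MUL→r0 ⇒ go  {1A/0Mu/0Ld/1B | 4r 0w}
  3. ALU→r3 ⇒ no(WR_PORT)  {1A/0Mu/0Ld/1B | 4r 0w}
  4. MUL→r1 ⇒ no(FU)  {1A/0Mu/0Ld/1B | 4r 0w}
  5. MEM→r6 ⇒ no(FU)  {1A/0Mu/0Ld/1B | 4r 0w}
  6. ALU→r3 ⇒ no(WR_PORT)  {1A/0Mu/0Ld/1B | 4r 0w}

reason(slot 6) = WR_PORT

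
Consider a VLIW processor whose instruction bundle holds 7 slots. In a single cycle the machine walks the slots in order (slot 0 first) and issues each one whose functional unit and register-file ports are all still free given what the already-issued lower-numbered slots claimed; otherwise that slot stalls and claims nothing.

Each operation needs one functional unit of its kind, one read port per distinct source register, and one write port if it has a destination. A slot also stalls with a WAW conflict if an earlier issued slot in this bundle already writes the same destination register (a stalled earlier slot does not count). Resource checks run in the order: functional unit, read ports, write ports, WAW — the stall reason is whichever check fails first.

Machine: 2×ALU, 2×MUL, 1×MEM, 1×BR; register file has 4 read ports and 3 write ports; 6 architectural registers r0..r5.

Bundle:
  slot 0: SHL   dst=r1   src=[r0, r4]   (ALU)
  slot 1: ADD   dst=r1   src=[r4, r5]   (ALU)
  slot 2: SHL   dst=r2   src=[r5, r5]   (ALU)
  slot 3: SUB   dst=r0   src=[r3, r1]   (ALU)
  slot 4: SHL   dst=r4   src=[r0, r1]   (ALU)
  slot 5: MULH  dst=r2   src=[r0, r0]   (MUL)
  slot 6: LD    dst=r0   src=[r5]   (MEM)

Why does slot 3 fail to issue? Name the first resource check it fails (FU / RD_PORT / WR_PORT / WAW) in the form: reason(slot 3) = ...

reason(slot 3) = FU

#0 ALU src=r0,r4 dispatched  <A:1 Mu:2 Ld:1 B:1 rd:2 wr:2>
#1 ALU src=r4,r5 held:WAW  <A:1 Mu:2 Ld:1 B:1 rd:2 wr:2>
#2 ALU src=r5,r5 dispatched  <A:0 Mu:2 Ld:1 B:1 rd:1 wr:1>
#3 ALU src=r3,r1 held:FU  <A:0 Mu:2 Ld:1 B:1 rd:1 wr:1>
#4 ALU src=r0,r1 held:FU  <A:0 Mu:2 Ld:1 B:1 rd:1 wr:1>
#5 MUL src=r0,r0 held:WAW  <A:0 Mu:2 Ld:1 B:1 rd:1 wr:1>
#6 MEM src=r5 dispatched  <A:0 Mu:2 Ld:0 B:1 rd:0 wr:0>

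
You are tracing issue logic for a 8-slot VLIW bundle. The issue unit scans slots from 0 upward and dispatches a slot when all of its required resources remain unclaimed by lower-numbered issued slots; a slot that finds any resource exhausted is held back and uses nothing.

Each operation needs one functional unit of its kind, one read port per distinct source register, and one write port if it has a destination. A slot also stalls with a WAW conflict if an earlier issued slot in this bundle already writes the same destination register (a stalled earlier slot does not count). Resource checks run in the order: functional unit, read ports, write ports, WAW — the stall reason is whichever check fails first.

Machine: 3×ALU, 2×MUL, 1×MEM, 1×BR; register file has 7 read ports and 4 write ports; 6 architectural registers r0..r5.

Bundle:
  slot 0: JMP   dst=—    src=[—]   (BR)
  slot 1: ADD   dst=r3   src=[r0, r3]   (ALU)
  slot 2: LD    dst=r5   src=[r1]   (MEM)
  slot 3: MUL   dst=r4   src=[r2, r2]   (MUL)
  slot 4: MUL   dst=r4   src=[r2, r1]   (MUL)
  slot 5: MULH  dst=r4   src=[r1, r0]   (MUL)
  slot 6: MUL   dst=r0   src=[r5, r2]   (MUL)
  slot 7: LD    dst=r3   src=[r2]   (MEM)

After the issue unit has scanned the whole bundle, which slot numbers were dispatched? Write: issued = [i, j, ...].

issued = [0, 1, 2, 3, 6]

[0] BR needs rd=0 wr=0: ok; after: ALU=3 MUL=2 MEM=1 BR=0, R=7, W=4
[1] ALU needs rd=2 wr=1: ok; after: ALU=2 MUL=2 MEM=1 BR=0, R=5, W=3
[2] MEM needs rd=1 wr=1: ok; after: ALU=2 MUL=2 MEM=0 BR=0, R=4, W=2
[3] MUL needs rd=1 wr=1: ok; after: ALU=2 MUL=1 MEM=0 BR=0, R=3, W=1
[4] MUL needs rd=2 wr=1: WAW; after: ALU=2 MUL=1 MEM=0 BR=0, R=3, W=1
[5] MUL needs rd=2 wr=1: WAW; after: ALU=2 MUL=1 MEM=0 BR=0, R=3, W=1
[6] MUL needs rd=2 wr=1: ok; after: ALU=2 MUL=0 MEM=0 BR=0, R=1, W=0
[7] MEM needs rd=1 wr=1: FU; after: ALU=2 MUL=0 MEM=0 BR=0, R=1, W=0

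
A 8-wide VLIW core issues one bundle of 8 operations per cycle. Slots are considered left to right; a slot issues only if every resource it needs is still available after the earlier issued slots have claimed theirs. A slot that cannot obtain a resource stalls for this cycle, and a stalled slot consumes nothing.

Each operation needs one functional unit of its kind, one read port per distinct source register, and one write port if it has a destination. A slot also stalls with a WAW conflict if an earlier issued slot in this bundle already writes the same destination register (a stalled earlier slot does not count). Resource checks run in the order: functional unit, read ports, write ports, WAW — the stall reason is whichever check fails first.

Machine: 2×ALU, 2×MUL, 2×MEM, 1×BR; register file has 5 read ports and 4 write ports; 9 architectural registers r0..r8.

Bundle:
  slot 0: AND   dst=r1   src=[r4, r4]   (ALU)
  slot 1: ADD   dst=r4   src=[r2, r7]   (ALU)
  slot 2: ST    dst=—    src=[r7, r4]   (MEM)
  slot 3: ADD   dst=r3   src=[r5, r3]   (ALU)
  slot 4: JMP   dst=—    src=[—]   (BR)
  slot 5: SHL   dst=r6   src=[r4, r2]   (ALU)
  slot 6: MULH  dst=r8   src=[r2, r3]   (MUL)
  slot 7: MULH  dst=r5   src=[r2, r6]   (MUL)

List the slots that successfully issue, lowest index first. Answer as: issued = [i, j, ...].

#0 ALU src=r4,r4 dispatched  <A:1 Mu:2 Ld:2 B:1 rd:4 wr:3>
#1 ALU src=r2,r7 dispatched  <A:0 Mu:2 Ld:2 B:1 rd:2 wr:2>
#2 MEM src=r7,r4 dispatched  <A:0 Mu:2 Ld:1 B:1 rd:0 wr:2>
#3 ALU src=r5,r3 held:FU  <A:0 Mu:2 Ld:1 B:1 rd:0 wr:2>
#4 BR src=- dispatched  <A:0 Mu:2 Ld:1 B:0 rd:0 wr:2>
#5 ALU src=r4,r2 held:FU  <A:0 Mu:2 Ld:1 B:0 rd:0 wr:2>
#6 MUL src=r2,r3 held:RD_PORT  <A:0 Mu:2 Ld:1 B:0 rd:0 wr:2>
#7 MUL src=r2,r6 held:RD_PORT  <A:0 Mu:2 Ld:1 B:0 rd:0 wr:2>

issued = [0, 1, 2, 4]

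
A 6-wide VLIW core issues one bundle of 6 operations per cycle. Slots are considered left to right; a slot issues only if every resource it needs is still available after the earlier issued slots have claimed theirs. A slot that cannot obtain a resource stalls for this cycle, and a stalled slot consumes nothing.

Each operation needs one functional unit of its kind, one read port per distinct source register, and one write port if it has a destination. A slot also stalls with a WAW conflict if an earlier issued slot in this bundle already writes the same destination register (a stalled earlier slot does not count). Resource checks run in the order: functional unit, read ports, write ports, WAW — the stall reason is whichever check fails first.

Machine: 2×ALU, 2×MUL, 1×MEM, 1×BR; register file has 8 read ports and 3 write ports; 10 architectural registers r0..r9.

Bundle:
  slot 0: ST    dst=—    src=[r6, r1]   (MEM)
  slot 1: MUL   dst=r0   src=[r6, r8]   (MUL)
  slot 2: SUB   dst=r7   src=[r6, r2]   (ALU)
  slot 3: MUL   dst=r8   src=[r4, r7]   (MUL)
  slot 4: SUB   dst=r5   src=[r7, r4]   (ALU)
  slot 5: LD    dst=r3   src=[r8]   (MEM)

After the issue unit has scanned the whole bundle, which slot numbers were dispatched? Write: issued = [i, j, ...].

slot 0 (MEM): ISSUE — free A2,Mu2,Ld0,B1 rp6 wp3
slot 1 (MUL): ISSUE — free A2,Mu1,Ld0,B1 rp4 wp2
slot 2 (ALU): ISSUE — free A1,Mu1,Ld0,B1 rp2 wp1
slot 3 (MUL): ISSUE — free A1,Mu0,Ld0,B1 rp0 wp0
slot 4 (ALU): stall RD_PORT — free A1,Mu0,Ld0,B1 rp0 wp0
slot 5 (MEM): stall FU — free A1,Mu0,Ld0,B1 rp0 wp0

issued = [0, 1, 2, 3]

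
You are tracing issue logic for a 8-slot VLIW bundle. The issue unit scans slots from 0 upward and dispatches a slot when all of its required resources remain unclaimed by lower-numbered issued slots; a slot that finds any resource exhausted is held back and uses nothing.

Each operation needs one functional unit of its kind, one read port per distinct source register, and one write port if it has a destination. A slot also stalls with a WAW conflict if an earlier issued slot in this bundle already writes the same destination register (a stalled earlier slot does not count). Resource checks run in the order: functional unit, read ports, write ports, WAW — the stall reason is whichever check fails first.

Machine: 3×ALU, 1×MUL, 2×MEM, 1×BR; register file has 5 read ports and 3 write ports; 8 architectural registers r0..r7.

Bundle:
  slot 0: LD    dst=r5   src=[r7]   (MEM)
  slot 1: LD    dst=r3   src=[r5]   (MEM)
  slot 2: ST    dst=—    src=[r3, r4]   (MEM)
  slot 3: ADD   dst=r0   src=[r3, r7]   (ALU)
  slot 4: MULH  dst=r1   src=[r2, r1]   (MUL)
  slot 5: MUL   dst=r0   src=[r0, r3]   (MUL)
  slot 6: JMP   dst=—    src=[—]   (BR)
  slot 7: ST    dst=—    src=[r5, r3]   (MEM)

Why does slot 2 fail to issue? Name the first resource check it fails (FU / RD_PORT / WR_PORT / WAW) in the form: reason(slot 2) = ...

[0] MEM needs rd=1 wr=1: ok; after: ALU=3 MUL=1 MEM=1 BR=1, R=4, W=2
[1] MEM needs rd=1 wr=1: ok; after: ALU=3 MUL=1 MEM=0 BR=1, R=3, W=1
[2] MEM needs rd=2 wr=0: FU; after: ALU=3 MUL=1 MEM=0 BR=1, R=3, W=1
[3] ALU needs rd=2 wr=1: ok; after: ALU=2 MUL=1 MEM=0 BR=1, R=1, W=0
[4] MUL needs rd=2 wr=1: RD_PORT; after: ALU=2 MUL=1 MEM=0 BR=1, R=1, W=0
[5] MUL needs rd=2 wr=1: RD_PORT; after: ALU=2 MUL=1 MEM=0 BR=1, R=1, W=0
[6] BR needs rd=0 wr=0: ok; after: ALU=2 MUL=1 MEM=0 BR=0, R=1, W=0
[7] MEM needs rd=2 wr=0: FU; after: ALU=2 MUL=1 MEM=0 BR=0, R=1, W=0

reason(slot 2) = FU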